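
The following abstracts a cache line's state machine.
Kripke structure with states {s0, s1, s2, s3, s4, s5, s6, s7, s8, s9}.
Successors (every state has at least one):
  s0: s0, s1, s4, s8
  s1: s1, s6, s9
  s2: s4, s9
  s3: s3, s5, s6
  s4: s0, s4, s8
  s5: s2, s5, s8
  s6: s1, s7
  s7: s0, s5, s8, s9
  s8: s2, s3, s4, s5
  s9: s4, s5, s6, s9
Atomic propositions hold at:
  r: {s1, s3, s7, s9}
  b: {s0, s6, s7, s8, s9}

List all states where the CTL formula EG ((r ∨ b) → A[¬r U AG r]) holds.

{s2, s4, s5}

Sat(r ∨ b) = {s0, s1, s3, s6, s7, s8, s9}
Sat(¬r) = {s0, s2, s4, s5, s6, s8}
AG r: greatest fixpoint, start Z0 = {s1, s3, s7, s9}, keep only states in Sat with every successor in Z. Z1 = ∅; fixed.
Sat(AG r) = ∅
A[¬r U AG r]: least fixpoint, start Z0 = Sat(AG r) = ∅, add states in Sat(¬r) with every successor in Z. Already a fixed point.
Sat(A[¬r U AG r]) = ∅
Sat((r ∨ b) → A[¬r U AG r]) = {s2, s4, s5}
EG ((r ∨ b) → A[¬r U AG r]): greatest fixpoint, start Z0 = {s2, s4, s5}, keep only states in Sat with some successor in Z. Already a fixed point.
Sat(EG ((r ∨ b) → A[¬r U AG r])) = {s2, s4, s5}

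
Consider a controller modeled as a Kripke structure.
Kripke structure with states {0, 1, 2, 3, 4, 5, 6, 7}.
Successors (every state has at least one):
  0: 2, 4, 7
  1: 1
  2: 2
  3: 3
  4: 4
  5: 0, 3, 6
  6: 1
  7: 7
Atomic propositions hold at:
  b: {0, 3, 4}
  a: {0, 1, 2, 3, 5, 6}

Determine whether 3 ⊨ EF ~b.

No

Sat(~b) = {1, 2, 5, 6, 7}
EF ~b: least fixpoint, start Z0 = {1, 2, 5, 6, 7}, add states with some successor in Z. Z1 = {0, 1, 2, 5, 6, 7}; fixed.
Sat(EF ~b) = {0, 1, 2, 5, 6, 7}
3 ∉ Sat(EF ~b) = {0, 1, 2, 5, 6, 7}, so the formula does not hold at 3.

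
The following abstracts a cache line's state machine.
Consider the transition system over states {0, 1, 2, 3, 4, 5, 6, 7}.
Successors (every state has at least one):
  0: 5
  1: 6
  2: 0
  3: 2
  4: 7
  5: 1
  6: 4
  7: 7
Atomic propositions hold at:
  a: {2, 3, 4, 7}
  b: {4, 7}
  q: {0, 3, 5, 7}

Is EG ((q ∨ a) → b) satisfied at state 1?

Sat(q ∨ a) = {0, 2, 3, 4, 5, 7}
Sat((q ∨ a) → b) = {1, 4, 6, 7}
EG ((q ∨ a) → b): greatest fixpoint, start Z0 = {1, 4, 6, 7}, keep only states in Sat with some successor in Z. Already a fixed point.
Sat(EG ((q ∨ a) → b)) = {1, 4, 6, 7}
1 ∈ Sat(EG ((q ∨ a) → b)) = {1, 4, 6, 7}, so the formula holds at 1.

Yes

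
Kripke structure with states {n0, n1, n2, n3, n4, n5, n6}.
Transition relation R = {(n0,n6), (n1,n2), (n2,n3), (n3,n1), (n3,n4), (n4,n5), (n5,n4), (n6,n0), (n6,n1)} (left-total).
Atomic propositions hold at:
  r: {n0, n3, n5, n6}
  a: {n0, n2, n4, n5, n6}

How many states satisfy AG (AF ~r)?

Sat(~r) = {n1, n2, n4}
AF ~r: least fixpoint, start Z0 = {n1, n2, n4}, add states with every successor in Z. Z1 = {n1, n2, n3, n4, n5}; fixed.
Sat(AF ~r) = {n1, n2, n3, n4, n5}
AG (AF ~r): greatest fixpoint, start Z0 = {n1, n2, n3, n4, n5}, keep only states in Sat with every successor in Z. Already a fixed point.
Sat(AG (AF ~r)) = {n1, n2, n3, n4, n5}
|Sat(AG (AF ~r))| = |{n1, n2, n3, n4, n5}| = 5.

5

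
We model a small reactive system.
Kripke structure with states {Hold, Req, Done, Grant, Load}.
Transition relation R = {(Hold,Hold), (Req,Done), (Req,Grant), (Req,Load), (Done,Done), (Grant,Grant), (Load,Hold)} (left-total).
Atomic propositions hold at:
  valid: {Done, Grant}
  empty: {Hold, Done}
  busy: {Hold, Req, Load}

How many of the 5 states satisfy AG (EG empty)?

EG empty: greatest fixpoint, start Z0 = {Hold, Done}, keep only states in Sat with some successor in Z. Already a fixed point.
Sat(EG empty) = {Hold, Done}
AG (EG empty): greatest fixpoint, start Z0 = {Hold, Done}, keep only states in Sat with every successor in Z. Already a fixed point.
Sat(AG (EG empty)) = {Hold, Done}
|Sat(AG (EG empty))| = |{Hold, Done}| = 2.

2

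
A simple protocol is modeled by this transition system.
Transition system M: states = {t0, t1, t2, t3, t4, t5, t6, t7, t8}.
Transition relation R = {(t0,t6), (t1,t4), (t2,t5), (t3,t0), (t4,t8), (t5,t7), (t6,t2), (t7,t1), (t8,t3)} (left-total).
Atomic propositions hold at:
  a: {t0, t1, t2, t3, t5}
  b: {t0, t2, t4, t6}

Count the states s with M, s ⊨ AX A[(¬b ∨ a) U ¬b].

Sat(¬b) = {t1, t3, t5, t7, t8}
Sat(¬b ∨ a) = {t0, t1, t2, t3, t5, t7, t8}
A[(¬b ∨ a) U ¬b]: least fixpoint, start Z0 = Sat(¬b) = {t1, t3, t5, t7, t8}, add states in Sat(¬b ∨ a) with every successor in Z. Z1 = {t1, t2, t3, t5, t7, t8}; fixed.
Sat(A[(¬b ∨ a) U ¬b]) = {t1, t2, t3, t5, t7, t8}
Sat(AX A[(¬b ∨ a) U ¬b]) = {s : every successor in {t1, t2, t3, t5, t7, t8}} = {t2, t4, t5, t6, t7, t8}
|Sat(AX A[(¬b ∨ a) U ¬b])| = |{t2, t4, t5, t6, t7, t8}| = 6.

6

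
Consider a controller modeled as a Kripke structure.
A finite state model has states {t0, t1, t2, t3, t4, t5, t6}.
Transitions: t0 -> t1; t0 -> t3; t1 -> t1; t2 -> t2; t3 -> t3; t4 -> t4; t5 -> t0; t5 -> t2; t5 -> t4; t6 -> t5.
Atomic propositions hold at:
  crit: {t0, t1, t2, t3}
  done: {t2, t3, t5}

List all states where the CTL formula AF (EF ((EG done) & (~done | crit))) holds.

EG done: greatest fixpoint, start Z0 = {t2, t3, t5}, keep only states in Sat with some successor in Z. Already a fixed point.
Sat(EG done) = {t2, t3, t5}
Sat(~done) = {t0, t1, t4, t6}
Sat(~done | crit) = {t0, t1, t2, t3, t4, t6}
Sat((EG done) & (~done | crit)) = {t2, t3}
EF ((EG done) & (~done | crit)): least fixpoint, start Z0 = {t2, t3}, add states with some successor in Z. Z1 = {t0, t2, t3, t5}; Z2 = {t0, t2, t3, t5, t6}; fixed.
Sat(EF ((EG done) & (~done | crit))) = {t0, t2, t3, t5, t6}
AF (EF ((EG done) & (~done | crit))): least fixpoint, start Z0 = {t0, t2, t3, t5, t6}, add states with every successor in Z. Already a fixed point.
Sat(AF (EF ((EG done) & (~done | crit)))) = {t0, t2, t3, t5, t6}

{t0, t2, t3, t5, t6}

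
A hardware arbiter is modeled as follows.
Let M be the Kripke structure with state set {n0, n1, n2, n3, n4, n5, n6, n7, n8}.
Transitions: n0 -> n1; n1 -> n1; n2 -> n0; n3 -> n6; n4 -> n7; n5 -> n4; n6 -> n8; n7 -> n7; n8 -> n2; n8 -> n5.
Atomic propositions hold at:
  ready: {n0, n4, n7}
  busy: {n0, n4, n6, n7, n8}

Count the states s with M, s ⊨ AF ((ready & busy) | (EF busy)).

Sat(ready & busy) = {n0, n4, n7}
EF busy: least fixpoint, start Z0 = {n0, n4, n6, n7, n8}, add states with some successor in Z. Z1 = {n0, n2, n3, n4, n5, n6, n7, n8}; fixed.
Sat(EF busy) = {n0, n2, n3, n4, n5, n6, n7, n8}
Sat((ready & busy) | (EF busy)) = {n0, n2, n3, n4, n5, n6, n7, n8}
AF ((ready & busy) | (EF busy)): least fixpoint, start Z0 = {n0, n2, n3, n4, n5, n6, n7, n8}, add states with every successor in Z. Already a fixed point.
Sat(AF ((ready & busy) | (EF busy))) = {n0, n2, n3, n4, n5, n6, n7, n8}
|Sat(AF ((ready & busy) | (EF busy)))| = |{n0, n2, n3, n4, n5, n6, n7, n8}| = 8.

8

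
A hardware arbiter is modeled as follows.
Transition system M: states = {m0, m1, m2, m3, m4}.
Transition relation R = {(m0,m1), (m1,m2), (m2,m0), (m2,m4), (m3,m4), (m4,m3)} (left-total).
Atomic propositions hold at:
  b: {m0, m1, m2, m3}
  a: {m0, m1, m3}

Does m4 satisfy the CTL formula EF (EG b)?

No

EG b: greatest fixpoint, start Z0 = {m0, m1, m2, m3}, keep only states in Sat with some successor in Z. Z1 = {m0, m1, m2}; fixed.
Sat(EG b) = {m0, m1, m2}
EF (EG b): least fixpoint, start Z0 = {m0, m1, m2}, add states with some successor in Z. Already a fixed point.
Sat(EF (EG b)) = {m0, m1, m2}
m4 ∉ Sat(EF (EG b)) = {m0, m1, m2}, so the formula does not hold at m4.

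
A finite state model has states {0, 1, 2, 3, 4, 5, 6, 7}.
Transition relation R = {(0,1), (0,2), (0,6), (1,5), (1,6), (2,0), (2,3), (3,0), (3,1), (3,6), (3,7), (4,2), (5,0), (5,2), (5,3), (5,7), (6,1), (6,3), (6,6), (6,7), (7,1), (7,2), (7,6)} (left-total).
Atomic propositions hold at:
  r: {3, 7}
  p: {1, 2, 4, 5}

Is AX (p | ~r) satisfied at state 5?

Sat(~r) = {0, 1, 2, 4, 5, 6}
Sat(p | ~r) = {0, 1, 2, 4, 5, 6}
Sat(AX (p | ~r)) = {s : every successor in {0, 1, 2, 4, 5, 6}} = {0, 1, 4, 7}
5 ∉ Sat(AX (p | ~r)) = {0, 1, 4, 7}, so the formula does not hold at 5.

No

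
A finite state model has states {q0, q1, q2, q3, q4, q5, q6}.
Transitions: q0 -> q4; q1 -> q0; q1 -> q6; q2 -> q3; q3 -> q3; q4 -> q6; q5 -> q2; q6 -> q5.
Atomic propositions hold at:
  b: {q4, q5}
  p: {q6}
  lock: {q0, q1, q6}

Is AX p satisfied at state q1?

No

Sat(AX p) = {s : every successor in {q6}} = {q4}
q1 ∉ Sat(AX p) = {q4}, so the formula does not hold at q1.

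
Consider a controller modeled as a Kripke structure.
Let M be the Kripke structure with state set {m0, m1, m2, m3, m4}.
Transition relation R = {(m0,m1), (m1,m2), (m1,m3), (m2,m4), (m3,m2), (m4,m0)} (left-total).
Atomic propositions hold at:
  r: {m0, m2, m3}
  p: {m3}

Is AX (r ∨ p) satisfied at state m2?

Sat(r ∨ p) = {m0, m2, m3}
Sat(AX (r ∨ p)) = {s : every successor in {m0, m2, m3}} = {m1, m3, m4}
m2 ∉ Sat(AX (r ∨ p)) = {m1, m3, m4}, so the formula does not hold at m2.

No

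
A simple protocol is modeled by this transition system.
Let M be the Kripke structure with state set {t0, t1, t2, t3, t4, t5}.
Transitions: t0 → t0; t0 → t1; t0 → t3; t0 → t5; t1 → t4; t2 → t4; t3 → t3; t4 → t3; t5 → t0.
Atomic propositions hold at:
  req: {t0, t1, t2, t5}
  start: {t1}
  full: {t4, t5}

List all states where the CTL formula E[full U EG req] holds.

{t0, t5}

EG req: greatest fixpoint, start Z0 = {t0, t1, t2, t5}, keep only states in Sat with some successor in Z. Z1 = {t0, t5}; fixed.
Sat(EG req) = {t0, t5}
E[full U EG req]: least fixpoint, start Z0 = Sat(EG req) = {t0, t5}, add states in Sat(full) with some successor in Z. Already a fixed point.
Sat(E[full U EG req]) = {t0, t5}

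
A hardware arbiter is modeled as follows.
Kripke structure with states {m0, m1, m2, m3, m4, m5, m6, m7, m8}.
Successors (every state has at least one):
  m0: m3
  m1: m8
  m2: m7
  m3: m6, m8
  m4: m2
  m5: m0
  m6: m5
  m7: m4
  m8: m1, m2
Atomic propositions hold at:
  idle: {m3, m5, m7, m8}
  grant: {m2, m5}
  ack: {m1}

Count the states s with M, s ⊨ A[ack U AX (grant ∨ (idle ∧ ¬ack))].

5

Sat(¬ack) = {m0, m2, m3, m4, m5, m6, m7, m8}
Sat(idle ∧ ¬ack) = {m3, m5, m7, m8}
Sat(grant ∨ (idle ∧ ¬ack)) = {m2, m3, m5, m7, m8}
Sat(AX (grant ∨ (idle ∧ ¬ack))) = {s : every successor in {m2, m3, m5, m7, m8}} = {m0, m1, m2, m4, m6}
A[ack U AX (grant ∨ (idle ∧ ¬ack))]: least fixpoint, start Z0 = Sat(AX (grant ∨ (idle ∧ ¬ack))) = {m0, m1, m2, m4, m6}, add states in Sat(ack) with every successor in Z. Already a fixed point.
Sat(A[ack U AX (grant ∨ (idle ∧ ¬ack))]) = {m0, m1, m2, m4, m6}
|Sat(A[ack U AX (grant ∨ (idle ∧ ¬ack))])| = |{m0, m1, m2, m4, m6}| = 5.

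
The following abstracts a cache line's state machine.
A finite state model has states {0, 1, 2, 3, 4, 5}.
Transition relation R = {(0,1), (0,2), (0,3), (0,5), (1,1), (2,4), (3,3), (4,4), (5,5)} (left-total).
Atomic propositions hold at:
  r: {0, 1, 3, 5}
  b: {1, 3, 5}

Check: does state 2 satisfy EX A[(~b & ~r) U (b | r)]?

No

Sat(~b) = {0, 2, 4}
Sat(~r) = {2, 4}
Sat(~b & ~r) = {2, 4}
Sat(b | r) = {0, 1, 3, 5}
A[(~b & ~r) U (b | r)]: least fixpoint, start Z0 = Sat((b | r)) = {0, 1, 3, 5}, add states in Sat(~b & ~r) with every successor in Z. Already a fixed point.
Sat(A[(~b & ~r) U (b | r)]) = {0, 1, 3, 5}
Sat(EX A[(~b & ~r) U (b | r)]) = {s : some successor in {0, 1, 3, 5}} = {0, 1, 3, 5}
2 ∉ Sat(EX A[(~b & ~r) U (b | r)]) = {0, 1, 3, 5}, so the formula does not hold at 2.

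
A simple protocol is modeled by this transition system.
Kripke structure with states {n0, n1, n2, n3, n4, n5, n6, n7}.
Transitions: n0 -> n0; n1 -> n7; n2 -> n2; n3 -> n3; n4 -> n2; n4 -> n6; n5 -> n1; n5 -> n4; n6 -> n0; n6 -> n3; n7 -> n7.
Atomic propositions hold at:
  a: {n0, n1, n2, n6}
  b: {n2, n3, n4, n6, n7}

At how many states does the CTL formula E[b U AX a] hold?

Sat(AX a) = {s : every successor in {n0, n1, n2, n6}} = {n0, n2, n4}
E[b U AX a]: least fixpoint, start Z0 = Sat(AX a) = {n0, n2, n4}, add states in Sat(b) with some successor in Z. Z1 = {n0, n2, n4, n6}; fixed.
Sat(E[b U AX a]) = {n0, n2, n4, n6}
|Sat(E[b U AX a])| = |{n0, n2, n4, n6}| = 4.

4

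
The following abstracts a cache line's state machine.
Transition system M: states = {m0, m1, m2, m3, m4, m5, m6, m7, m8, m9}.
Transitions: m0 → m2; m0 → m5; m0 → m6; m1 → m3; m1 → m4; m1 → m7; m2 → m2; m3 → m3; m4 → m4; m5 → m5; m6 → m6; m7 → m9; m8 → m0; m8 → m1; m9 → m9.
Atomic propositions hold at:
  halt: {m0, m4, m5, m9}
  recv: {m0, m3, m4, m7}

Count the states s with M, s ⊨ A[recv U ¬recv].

8

Sat(¬recv) = {m1, m2, m5, m6, m8, m9}
A[recv U ¬recv]: least fixpoint, start Z0 = Sat(¬recv) = {m1, m2, m5, m6, m8, m9}, add states in Sat(recv) with every successor in Z. Z1 = {m0, m1, m2, m5, m6, m7, m8, m9}; fixed.
Sat(A[recv U ¬recv]) = {m0, m1, m2, m5, m6, m7, m8, m9}
|Sat(A[recv U ¬recv])| = |{m0, m1, m2, m5, m6, m7, m8, m9}| = 8.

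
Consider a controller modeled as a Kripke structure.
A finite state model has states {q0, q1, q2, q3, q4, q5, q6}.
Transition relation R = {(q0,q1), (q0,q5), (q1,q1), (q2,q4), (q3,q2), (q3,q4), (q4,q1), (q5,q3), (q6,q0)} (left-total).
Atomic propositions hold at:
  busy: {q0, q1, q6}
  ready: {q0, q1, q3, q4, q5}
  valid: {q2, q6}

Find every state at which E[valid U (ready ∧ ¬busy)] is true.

Sat(¬busy) = {q2, q3, q4, q5}
Sat(ready ∧ ¬busy) = {q3, q4, q5}
E[valid U (ready ∧ ¬busy)]: least fixpoint, start Z0 = Sat((ready ∧ ¬busy)) = {q3, q4, q5}, add states in Sat(valid) with some successor in Z. Z1 = {q2, q3, q4, q5}; fixed.
Sat(E[valid U (ready ∧ ¬busy)]) = {q2, q3, q4, q5}

{q2, q3, q4, q5}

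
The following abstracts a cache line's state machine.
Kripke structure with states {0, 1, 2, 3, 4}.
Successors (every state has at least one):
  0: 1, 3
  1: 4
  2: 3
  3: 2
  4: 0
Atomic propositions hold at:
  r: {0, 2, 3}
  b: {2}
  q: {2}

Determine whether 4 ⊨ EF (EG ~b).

Yes

Sat(~b) = {0, 1, 3, 4}
EG ~b: greatest fixpoint, start Z0 = {0, 1, 3, 4}, keep only states in Sat with some successor in Z. Z1 = {0, 1, 4}; fixed.
Sat(EG ~b) = {0, 1, 4}
EF (EG ~b): least fixpoint, start Z0 = {0, 1, 4}, add states with some successor in Z. Already a fixed point.
Sat(EF (EG ~b)) = {0, 1, 4}
4 ∈ Sat(EF (EG ~b)) = {0, 1, 4}, so the formula holds at 4.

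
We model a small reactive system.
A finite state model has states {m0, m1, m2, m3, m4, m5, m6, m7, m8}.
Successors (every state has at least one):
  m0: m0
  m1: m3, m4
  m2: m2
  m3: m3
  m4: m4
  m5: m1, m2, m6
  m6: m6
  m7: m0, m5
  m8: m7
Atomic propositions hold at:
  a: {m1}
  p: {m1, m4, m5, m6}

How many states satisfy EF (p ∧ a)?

Sat(p ∧ a) = {m1}
EF (p ∧ a): least fixpoint, start Z0 = {m1}, add states with some successor in Z. Z1 = {m1, m5}; Z2 = {m1, m5, m7}; Z3 = {m1, m5, m7, m8}; fixed.
Sat(EF (p ∧ a)) = {m1, m5, m7, m8}
|Sat(EF (p ∧ a))| = |{m1, m5, m7, m8}| = 4.

4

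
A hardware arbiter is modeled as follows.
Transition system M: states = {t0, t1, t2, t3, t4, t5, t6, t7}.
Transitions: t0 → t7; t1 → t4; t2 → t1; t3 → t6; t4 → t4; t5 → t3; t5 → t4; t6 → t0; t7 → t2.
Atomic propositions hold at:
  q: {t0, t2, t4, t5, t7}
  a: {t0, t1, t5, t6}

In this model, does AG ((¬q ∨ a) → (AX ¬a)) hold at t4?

Sat(¬q) = {t1, t3, t6}
Sat(¬q ∨ a) = {t0, t1, t3, t5, t6}
Sat(¬a) = {t2, t3, t4, t7}
Sat(AX ¬a) = {s : every successor in {t2, t3, t4, t7}} = {t0, t1, t4, t5, t7}
Sat((¬q ∨ a) → (AX ¬a)) = {t0, t1, t2, t4, t5, t7}
AG ((¬q ∨ a) → (AX ¬a)): greatest fixpoint, start Z0 = {t0, t1, t2, t4, t5, t7}, keep only states in Sat with every successor in Z. Z1 = {t0, t1, t2, t4, t7}; fixed.
Sat(AG ((¬q ∨ a) → (AX ¬a))) = {t0, t1, t2, t4, t7}
t4 ∈ Sat(AG ((¬q ∨ a) → (AX ¬a))) = {t0, t1, t2, t4, t7}, so the formula holds at t4.

Yes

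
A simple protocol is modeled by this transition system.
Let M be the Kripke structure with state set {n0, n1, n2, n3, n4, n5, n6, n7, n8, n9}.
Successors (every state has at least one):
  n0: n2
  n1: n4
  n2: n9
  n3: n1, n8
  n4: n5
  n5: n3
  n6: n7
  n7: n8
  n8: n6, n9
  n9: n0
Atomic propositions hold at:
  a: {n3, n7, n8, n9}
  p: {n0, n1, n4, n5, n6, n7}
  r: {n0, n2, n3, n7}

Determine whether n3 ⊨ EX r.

No

Sat(EX r) = {s : some successor in {n0, n2, n3, n7}} = {n0, n5, n6, n9}
n3 ∉ Sat(EX r) = {n0, n5, n6, n9}, so the formula does not hold at n3.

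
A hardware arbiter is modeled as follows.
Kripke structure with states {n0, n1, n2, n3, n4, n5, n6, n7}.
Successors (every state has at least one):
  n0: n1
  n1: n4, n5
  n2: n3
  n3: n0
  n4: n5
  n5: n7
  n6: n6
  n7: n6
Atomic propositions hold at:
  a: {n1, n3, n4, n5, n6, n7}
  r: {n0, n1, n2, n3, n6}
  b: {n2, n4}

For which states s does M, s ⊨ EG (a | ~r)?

{n1, n4, n5, n6, n7}

Sat(~r) = {n4, n5, n7}
Sat(a | ~r) = {n1, n3, n4, n5, n6, n7}
EG (a | ~r): greatest fixpoint, start Z0 = {n1, n3, n4, n5, n6, n7}, keep only states in Sat with some successor in Z. Z1 = {n1, n4, n5, n6, n7}; fixed.
Sat(EG (a | ~r)) = {n1, n4, n5, n6, n7}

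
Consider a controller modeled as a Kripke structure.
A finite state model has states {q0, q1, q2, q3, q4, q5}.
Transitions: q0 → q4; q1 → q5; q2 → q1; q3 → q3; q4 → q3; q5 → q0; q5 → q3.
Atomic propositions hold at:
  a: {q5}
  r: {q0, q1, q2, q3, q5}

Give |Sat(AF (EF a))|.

3

EF a: least fixpoint, start Z0 = {q5}, add states with some successor in Z. Z1 = {q1, q5}; Z2 = {q1, q2, q5}; fixed.
Sat(EF a) = {q1, q2, q5}
AF (EF a): least fixpoint, start Z0 = {q1, q2, q5}, add states with every successor in Z. Already a fixed point.
Sat(AF (EF a)) = {q1, q2, q5}
|Sat(AF (EF a))| = |{q1, q2, q5}| = 3.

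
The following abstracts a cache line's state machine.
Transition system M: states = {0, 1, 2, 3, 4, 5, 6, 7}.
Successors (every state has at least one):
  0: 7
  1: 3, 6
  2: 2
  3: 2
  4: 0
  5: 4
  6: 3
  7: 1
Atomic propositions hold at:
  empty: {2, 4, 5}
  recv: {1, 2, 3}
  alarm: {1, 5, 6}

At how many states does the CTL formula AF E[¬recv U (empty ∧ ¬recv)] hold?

Sat(¬recv) = {0, 4, 5, 6, 7}
Sat(empty ∧ ¬recv) = {4, 5}
E[¬recv U (empty ∧ ¬recv)]: least fixpoint, start Z0 = Sat((empty ∧ ¬recv)) = {4, 5}, add states in Sat(¬recv) with some successor in Z. Already a fixed point.
Sat(E[¬recv U (empty ∧ ¬recv)]) = {4, 5}
AF E[¬recv U (empty ∧ ¬recv)]: least fixpoint, start Z0 = {4, 5}, add states with every successor in Z. Already a fixed point.
Sat(AF E[¬recv U (empty ∧ ¬recv)]) = {4, 5}
|Sat(AF E[¬recv U (empty ∧ ¬recv)])| = |{4, 5}| = 2.

2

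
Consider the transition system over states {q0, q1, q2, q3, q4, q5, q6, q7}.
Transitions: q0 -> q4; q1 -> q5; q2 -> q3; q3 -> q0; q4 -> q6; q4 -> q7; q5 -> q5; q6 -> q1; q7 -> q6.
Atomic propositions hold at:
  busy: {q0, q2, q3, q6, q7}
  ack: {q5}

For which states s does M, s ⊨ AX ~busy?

{q0, q1, q5, q6}

Sat(~busy) = {q1, q4, q5}
Sat(AX ~busy) = {s : every successor in {q1, q4, q5}} = {q0, q1, q5, q6}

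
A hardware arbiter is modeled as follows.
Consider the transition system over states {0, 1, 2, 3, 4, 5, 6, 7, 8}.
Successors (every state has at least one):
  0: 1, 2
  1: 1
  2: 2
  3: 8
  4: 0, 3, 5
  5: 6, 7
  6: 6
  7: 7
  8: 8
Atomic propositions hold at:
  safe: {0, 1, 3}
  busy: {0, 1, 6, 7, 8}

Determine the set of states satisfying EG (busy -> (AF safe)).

AF safe: least fixpoint, start Z0 = {0, 1, 3}, add states with every successor in Z. Already a fixed point.
Sat(AF safe) = {0, 1, 3}
Sat(busy -> (AF safe)) = {0, 1, 2, 3, 4, 5}
EG (busy -> (AF safe)): greatest fixpoint, start Z0 = {0, 1, 2, 3, 4, 5}, keep only states in Sat with some successor in Z. Z1 = {0, 1, 2, 4}; fixed.
Sat(EG (busy -> (AF safe))) = {0, 1, 2, 4}

{0, 1, 2, 4}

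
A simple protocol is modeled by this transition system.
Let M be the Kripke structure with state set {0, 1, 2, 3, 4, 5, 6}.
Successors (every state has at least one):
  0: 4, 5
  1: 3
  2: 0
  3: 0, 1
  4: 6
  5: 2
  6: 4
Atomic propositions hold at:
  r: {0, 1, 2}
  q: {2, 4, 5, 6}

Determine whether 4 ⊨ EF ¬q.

Sat(¬q) = {0, 1, 3}
EF ¬q: least fixpoint, start Z0 = {0, 1, 3}, add states with some successor in Z. Z1 = {0, 1, 2, 3}; Z2 = {0, 1, 2, 3, 5}; fixed.
Sat(EF ¬q) = {0, 1, 2, 3, 5}
4 ∉ Sat(EF ¬q) = {0, 1, 2, 3, 5}, so the formula does not hold at 4.

No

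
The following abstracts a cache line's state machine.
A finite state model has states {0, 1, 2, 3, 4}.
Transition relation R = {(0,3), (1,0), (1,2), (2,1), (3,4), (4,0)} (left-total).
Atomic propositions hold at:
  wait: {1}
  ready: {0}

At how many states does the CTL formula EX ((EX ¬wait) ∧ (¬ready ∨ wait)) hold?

3

Sat(¬wait) = {0, 2, 3, 4}
Sat(EX ¬wait) = {s : some successor in {0, 2, 3, 4}} = {0, 1, 3, 4}
Sat(¬ready) = {1, 2, 3, 4}
Sat(¬ready ∨ wait) = {1, 2, 3, 4}
Sat((EX ¬wait) ∧ (¬ready ∨ wait)) = {1, 3, 4}
Sat(EX ((EX ¬wait) ∧ (¬ready ∨ wait))) = {s : some successor in {1, 3, 4}} = {0, 2, 3}
|Sat(EX ((EX ¬wait) ∧ (¬ready ∨ wait)))| = |{0, 2, 3}| = 3.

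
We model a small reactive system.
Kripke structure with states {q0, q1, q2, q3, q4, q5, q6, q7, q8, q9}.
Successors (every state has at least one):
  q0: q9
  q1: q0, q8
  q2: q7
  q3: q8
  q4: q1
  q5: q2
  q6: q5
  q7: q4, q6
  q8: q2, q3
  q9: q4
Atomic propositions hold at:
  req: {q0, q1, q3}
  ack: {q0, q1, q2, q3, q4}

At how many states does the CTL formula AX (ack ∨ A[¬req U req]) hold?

Sat(¬req) = {q2, q4, q5, q6, q7, q8, q9}
A[¬req U req]: least fixpoint, start Z0 = Sat(req) = {q0, q1, q3}, add states in Sat(¬req) with every successor in Z. Z1 = {q0, q1, q3, q4}; Z2 = {q0, q1, q3, q4, q9}; fixed.
Sat(A[¬req U req]) = {q0, q1, q3, q4, q9}
Sat(ack ∨ A[¬req U req]) = {q0, q1, q2, q3, q4, q9}
Sat(AX (ack ∨ A[¬req U req])) = {s : every successor in {q0, q1, q2, q3, q4, q9}} = {q0, q4, q5, q8, q9}
|Sat(AX (ack ∨ A[¬req U req]))| = |{q0, q4, q5, q8, q9}| = 5.

5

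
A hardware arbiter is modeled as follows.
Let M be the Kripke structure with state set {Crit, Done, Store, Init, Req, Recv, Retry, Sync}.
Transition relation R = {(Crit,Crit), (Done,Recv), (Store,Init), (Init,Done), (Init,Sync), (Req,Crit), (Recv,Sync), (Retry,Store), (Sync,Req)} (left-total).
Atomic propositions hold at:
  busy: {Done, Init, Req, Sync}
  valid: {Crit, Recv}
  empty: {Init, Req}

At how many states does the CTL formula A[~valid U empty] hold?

5

Sat(~valid) = {Done, Store, Init, Req, Retry, Sync}
A[~valid U empty]: least fixpoint, start Z0 = Sat(empty) = {Init, Req}, add states in Sat(~valid) with every successor in Z. Z1 = {Store, Init, Req, Sync}; Z2 = {Store, Init, Req, Retry, Sync}; fixed.
Sat(A[~valid U empty]) = {Store, Init, Req, Retry, Sync}
|Sat(A[~valid U empty])| = |{Store, Init, Req, Retry, Sync}| = 5.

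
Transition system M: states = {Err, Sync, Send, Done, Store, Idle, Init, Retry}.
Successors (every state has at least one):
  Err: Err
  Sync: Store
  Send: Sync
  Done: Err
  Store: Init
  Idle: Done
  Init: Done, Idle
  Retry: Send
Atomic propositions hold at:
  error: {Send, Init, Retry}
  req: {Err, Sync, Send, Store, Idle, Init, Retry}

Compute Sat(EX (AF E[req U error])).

{Sync, Send, Store, Retry}

E[req U error]: least fixpoint, start Z0 = Sat(error) = {Send, Init, Retry}, add states in Sat(req) with some successor in Z. Z1 = {Send, Store, Init, Retry}; Z2 = {Sync, Send, Store, Init, Retry}; fixed.
Sat(E[req U error]) = {Sync, Send, Store, Init, Retry}
AF E[req U error]: least fixpoint, start Z0 = {Sync, Send, Store, Init, Retry}, add states with every successor in Z. Already a fixed point.
Sat(AF E[req U error]) = {Sync, Send, Store, Init, Retry}
Sat(EX (AF E[req U error])) = {s : some successor in {Sync, Send, Store, Init, Retry}} = {Sync, Send, Store, Retry}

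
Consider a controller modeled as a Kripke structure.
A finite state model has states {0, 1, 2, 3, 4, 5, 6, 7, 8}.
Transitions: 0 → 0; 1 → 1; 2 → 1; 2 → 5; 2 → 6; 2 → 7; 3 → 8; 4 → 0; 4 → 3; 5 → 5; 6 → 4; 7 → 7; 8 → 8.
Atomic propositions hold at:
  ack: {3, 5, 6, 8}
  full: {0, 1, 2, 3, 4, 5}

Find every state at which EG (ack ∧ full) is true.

Sat(ack ∧ full) = {3, 5}
EG (ack ∧ full): greatest fixpoint, start Z0 = {3, 5}, keep only states in Sat with some successor in Z. Z1 = {5}; fixed.
Sat(EG (ack ∧ full)) = {5}

{5}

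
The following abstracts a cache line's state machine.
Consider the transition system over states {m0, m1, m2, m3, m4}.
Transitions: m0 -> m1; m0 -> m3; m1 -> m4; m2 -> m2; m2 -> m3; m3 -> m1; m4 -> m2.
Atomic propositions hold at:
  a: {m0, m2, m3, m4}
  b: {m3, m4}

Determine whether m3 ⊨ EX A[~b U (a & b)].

Yes

Sat(~b) = {m0, m1, m2}
Sat(a & b) = {m3, m4}
A[~b U (a & b)]: least fixpoint, start Z0 = Sat((a & b)) = {m3, m4}, add states in Sat(~b) with every successor in Z. Z1 = {m1, m3, m4}; Z2 = {m0, m1, m3, m4}; fixed.
Sat(A[~b U (a & b)]) = {m0, m1, m3, m4}
Sat(EX A[~b U (a & b)]) = {s : some successor in {m0, m1, m3, m4}} = {m0, m1, m2, m3}
m3 ∈ Sat(EX A[~b U (a & b)]) = {m0, m1, m2, m3}, so the formula holds at m3.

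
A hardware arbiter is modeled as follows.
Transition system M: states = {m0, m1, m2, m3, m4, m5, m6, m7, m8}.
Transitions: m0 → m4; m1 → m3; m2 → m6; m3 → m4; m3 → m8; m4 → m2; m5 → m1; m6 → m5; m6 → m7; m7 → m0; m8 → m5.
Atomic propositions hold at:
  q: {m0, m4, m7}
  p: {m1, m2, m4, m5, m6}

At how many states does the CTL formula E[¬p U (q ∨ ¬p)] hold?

Sat(¬p) = {m0, m3, m7, m8}
Sat(q ∨ ¬p) = {m0, m3, m4, m7, m8}
E[¬p U (q ∨ ¬p)]: least fixpoint, start Z0 = Sat((q ∨ ¬p)) = {m0, m3, m4, m7, m8}, add states in Sat(¬p) with some successor in Z. Already a fixed point.
Sat(E[¬p U (q ∨ ¬p)]) = {m0, m3, m4, m7, m8}
|Sat(E[¬p U (q ∨ ¬p)])| = |{m0, m3, m4, m7, m8}| = 5.

5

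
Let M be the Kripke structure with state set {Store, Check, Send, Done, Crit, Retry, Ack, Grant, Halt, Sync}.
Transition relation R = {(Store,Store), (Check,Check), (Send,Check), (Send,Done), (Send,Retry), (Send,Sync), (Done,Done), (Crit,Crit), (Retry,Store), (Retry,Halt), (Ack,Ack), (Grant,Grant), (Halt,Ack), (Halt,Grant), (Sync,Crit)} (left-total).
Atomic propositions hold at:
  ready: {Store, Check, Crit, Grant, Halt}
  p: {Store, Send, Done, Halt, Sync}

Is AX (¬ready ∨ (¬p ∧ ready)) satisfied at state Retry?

Sat(¬ready) = {Send, Done, Retry, Ack, Sync}
Sat(¬p) = {Check, Crit, Retry, Ack, Grant}
Sat(¬p ∧ ready) = {Check, Crit, Grant}
Sat(¬ready ∨ (¬p ∧ ready)) = {Check, Send, Done, Crit, Retry, Ack, Grant, Sync}
Sat(AX (¬ready ∨ (¬p ∧ ready))) = {s : every successor in {Check, Send, Done, Crit, Retry, Ack, Grant, Sync}} = {Check, Send, Done, Crit, Ack, Grant, Halt, Sync}
Retry ∉ Sat(AX (¬ready ∨ (¬p ∧ ready))) = {Check, Send, Done, Crit, Ack, Grant, Halt, Sync}, so the formula does not hold at Retry.

No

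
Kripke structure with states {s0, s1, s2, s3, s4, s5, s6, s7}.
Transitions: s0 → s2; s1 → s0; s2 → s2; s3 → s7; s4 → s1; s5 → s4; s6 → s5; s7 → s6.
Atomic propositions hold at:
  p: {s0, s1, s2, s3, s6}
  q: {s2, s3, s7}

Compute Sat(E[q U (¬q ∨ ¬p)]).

Sat(¬q) = {s0, s1, s4, s5, s6}
Sat(¬p) = {s4, s5, s7}
Sat(¬q ∨ ¬p) = {s0, s1, s4, s5, s6, s7}
E[q U (¬q ∨ ¬p)]: least fixpoint, start Z0 = Sat((¬q ∨ ¬p)) = {s0, s1, s4, s5, s6, s7}, add states in Sat(q) with some successor in Z. Z1 = {s0, s1, s3, s4, s5, s6, s7}; fixed.
Sat(E[q U (¬q ∨ ¬p)]) = {s0, s1, s3, s4, s5, s6, s7}

{s0, s1, s3, s4, s5, s6, s7}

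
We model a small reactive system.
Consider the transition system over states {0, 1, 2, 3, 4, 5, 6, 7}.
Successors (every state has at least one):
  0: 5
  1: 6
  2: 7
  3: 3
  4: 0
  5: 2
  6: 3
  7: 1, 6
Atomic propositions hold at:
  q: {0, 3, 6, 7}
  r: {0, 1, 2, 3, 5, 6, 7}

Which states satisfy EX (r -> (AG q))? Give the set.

AG q: greatest fixpoint, start Z0 = {0, 3, 6, 7}, keep only states in Sat with every successor in Z. Z1 = {3, 6}; fixed.
Sat(AG q) = {3, 6}
Sat(r -> (AG q)) = {3, 4, 6}
Sat(EX (r -> (AG q))) = {s : some successor in {3, 4, 6}} = {1, 3, 6, 7}

{1, 3, 6, 7}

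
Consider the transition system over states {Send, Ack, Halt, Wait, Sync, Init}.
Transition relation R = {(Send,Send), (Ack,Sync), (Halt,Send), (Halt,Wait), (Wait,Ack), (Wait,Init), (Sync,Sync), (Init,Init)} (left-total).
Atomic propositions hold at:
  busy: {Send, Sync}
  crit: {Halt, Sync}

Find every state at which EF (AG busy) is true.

{Send, Ack, Halt, Wait, Sync}

AG busy: greatest fixpoint, start Z0 = {Send, Sync}, keep only states in Sat with every successor in Z. Already a fixed point.
Sat(AG busy) = {Send, Sync}
EF (AG busy): least fixpoint, start Z0 = {Send, Sync}, add states with some successor in Z. Z1 = {Send, Ack, Halt, Sync}; Z2 = {Send, Ack, Halt, Wait, Sync}; fixed.
Sat(EF (AG busy)) = {Send, Ack, Halt, Wait, Sync}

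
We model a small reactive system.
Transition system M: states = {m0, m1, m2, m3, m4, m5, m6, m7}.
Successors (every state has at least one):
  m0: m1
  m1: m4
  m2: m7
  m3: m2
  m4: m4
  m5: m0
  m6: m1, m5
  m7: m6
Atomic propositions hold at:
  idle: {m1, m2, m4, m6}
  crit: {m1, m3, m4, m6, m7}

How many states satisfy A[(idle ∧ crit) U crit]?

5

Sat(idle ∧ crit) = {m1, m4, m6}
A[(idle ∧ crit) U crit]: least fixpoint, start Z0 = Sat(crit) = {m1, m3, m4, m6, m7}, add states in Sat(idle ∧ crit) with every successor in Z. Already a fixed point.
Sat(A[(idle ∧ crit) U crit]) = {m1, m3, m4, m6, m7}
|Sat(A[(idle ∧ crit) U crit])| = |{m1, m3, m4, m6, m7}| = 5.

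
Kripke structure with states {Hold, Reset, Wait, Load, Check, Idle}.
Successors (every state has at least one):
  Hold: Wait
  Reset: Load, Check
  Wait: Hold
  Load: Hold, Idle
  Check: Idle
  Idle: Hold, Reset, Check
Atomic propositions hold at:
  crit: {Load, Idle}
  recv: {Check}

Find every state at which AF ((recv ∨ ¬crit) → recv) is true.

{Reset, Load, Check, Idle}

Sat(¬crit) = {Hold, Reset, Wait, Check}
Sat(recv ∨ ¬crit) = {Hold, Reset, Wait, Check}
Sat((recv ∨ ¬crit) → recv) = {Load, Check, Idle}
AF ((recv ∨ ¬crit) → recv): least fixpoint, start Z0 = {Load, Check, Idle}, add states with every successor in Z. Z1 = {Reset, Load, Check, Idle}; fixed.
Sat(AF ((recv ∨ ¬crit) → recv)) = {Reset, Load, Check, Idle}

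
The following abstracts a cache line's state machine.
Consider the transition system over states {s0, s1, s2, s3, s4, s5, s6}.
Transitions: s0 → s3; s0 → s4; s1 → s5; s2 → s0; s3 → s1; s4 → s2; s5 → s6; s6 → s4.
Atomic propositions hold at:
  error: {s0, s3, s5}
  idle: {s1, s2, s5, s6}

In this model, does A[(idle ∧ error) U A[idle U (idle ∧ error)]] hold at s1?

Yes

Sat(idle ∧ error) = {s5}
A[idle U (idle ∧ error)]: least fixpoint, start Z0 = Sat((idle ∧ error)) = {s5}, add states in Sat(idle) with every successor in Z. Z1 = {s1, s5}; fixed.
Sat(A[idle U (idle ∧ error)]) = {s1, s5}
A[(idle ∧ error) U A[idle U (idle ∧ error)]]: least fixpoint, start Z0 = Sat(A[idle U (idle ∧ error)]) = {s1, s5}, add states in Sat(idle ∧ error) with every successor in Z. Already a fixed point.
Sat(A[(idle ∧ error) U A[idle U (idle ∧ error)]]) = {s1, s5}
s1 ∈ Sat(A[(idle ∧ error) U A[idle U (idle ∧ error)]]) = {s1, s5}, so the formula holds at s1.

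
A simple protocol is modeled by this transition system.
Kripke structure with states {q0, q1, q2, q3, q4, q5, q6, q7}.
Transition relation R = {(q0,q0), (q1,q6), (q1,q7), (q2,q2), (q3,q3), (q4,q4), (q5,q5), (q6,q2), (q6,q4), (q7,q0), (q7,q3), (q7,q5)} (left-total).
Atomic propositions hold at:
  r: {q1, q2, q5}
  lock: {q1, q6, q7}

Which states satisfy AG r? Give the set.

AG r: greatest fixpoint, start Z0 = {q1, q2, q5}, keep only states in Sat with every successor in Z. Z1 = {q2, q5}; fixed.
Sat(AG r) = {q2, q5}

{q2, q5}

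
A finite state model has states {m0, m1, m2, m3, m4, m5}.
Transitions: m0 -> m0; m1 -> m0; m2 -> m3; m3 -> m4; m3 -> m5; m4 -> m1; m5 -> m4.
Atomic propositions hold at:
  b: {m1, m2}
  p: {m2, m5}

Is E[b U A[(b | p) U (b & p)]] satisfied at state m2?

Sat(b | p) = {m1, m2, m5}
Sat(b & p) = {m2}
A[(b | p) U (b & p)]: least fixpoint, start Z0 = Sat((b & p)) = {m2}, add states in Sat(b | p) with every successor in Z. Already a fixed point.
Sat(A[(b | p) U (b & p)]) = {m2}
E[b U A[(b | p) U (b & p)]]: least fixpoint, start Z0 = Sat(A[(b | p) U (b & p)]) = {m2}, add states in Sat(b) with some successor in Z. Already a fixed point.
Sat(E[b U A[(b | p) U (b & p)]]) = {m2}
m2 ∈ Sat(E[b U A[(b | p) U (b & p)]]) = {m2}, so the formula holds at m2.

Yes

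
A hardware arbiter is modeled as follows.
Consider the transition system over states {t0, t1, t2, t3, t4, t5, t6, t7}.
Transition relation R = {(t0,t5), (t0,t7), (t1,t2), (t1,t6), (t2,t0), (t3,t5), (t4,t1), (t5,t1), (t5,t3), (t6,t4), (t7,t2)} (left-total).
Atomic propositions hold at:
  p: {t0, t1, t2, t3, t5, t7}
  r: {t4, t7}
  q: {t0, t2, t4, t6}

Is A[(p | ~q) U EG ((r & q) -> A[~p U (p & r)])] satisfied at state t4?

No

Sat(~q) = {t1, t3, t5, t7}
Sat(p | ~q) = {t0, t1, t2, t3, t5, t7}
Sat(r & q) = {t4}
Sat(~p) = {t4, t6}
Sat(p & r) = {t7}
A[~p U (p & r)]: least fixpoint, start Z0 = Sat((p & r)) = {t7}, add states in Sat(~p) with every successor in Z. Already a fixed point.
Sat(A[~p U (p & r)]) = {t7}
Sat((r & q) -> A[~p U (p & r)]) = {t0, t1, t2, t3, t5, t6, t7}
EG ((r & q) -> A[~p U (p & r)]): greatest fixpoint, start Z0 = {t0, t1, t2, t3, t5, t6, t7}, keep only states in Sat with some successor in Z. Z1 = {t0, t1, t2, t3, t5, t7}; fixed.
Sat(EG ((r & q) -> A[~p U (p & r)])) = {t0, t1, t2, t3, t5, t7}
A[(p | ~q) U EG ((r & q) -> A[~p U (p & r)])]: least fixpoint, start Z0 = Sat(EG ((r & q) -> A[~p U (p & r)])) = {t0, t1, t2, t3, t5, t7}, add states in Sat(p | ~q) with every successor in Z. Already a fixed point.
Sat(A[(p | ~q) U EG ((r & q) -> A[~p U (p & r)])]) = {t0, t1, t2, t3, t5, t7}
t4 ∉ Sat(A[(p | ~q) U EG ((r & q) -> A[~p U (p & r)])]) = {t0, t1, t2, t3, t5, t7}, so the formula does not hold at t4.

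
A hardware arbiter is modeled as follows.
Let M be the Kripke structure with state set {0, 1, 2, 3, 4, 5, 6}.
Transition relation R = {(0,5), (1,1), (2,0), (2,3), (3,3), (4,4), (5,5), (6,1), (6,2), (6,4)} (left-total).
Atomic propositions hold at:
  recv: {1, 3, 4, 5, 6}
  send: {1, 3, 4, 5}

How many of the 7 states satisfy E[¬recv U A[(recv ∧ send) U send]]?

6

Sat(¬recv) = {0, 2}
Sat(recv ∧ send) = {1, 3, 4, 5}
A[(recv ∧ send) U send]: least fixpoint, start Z0 = Sat(send) = {1, 3, 4, 5}, add states in Sat(recv ∧ send) with every successor in Z. Already a fixed point.
Sat(A[(recv ∧ send) U send]) = {1, 3, 4, 5}
E[¬recv U A[(recv ∧ send) U send]]: least fixpoint, start Z0 = Sat(A[(recv ∧ send) U send]) = {1, 3, 4, 5}, add states in Sat(¬recv) with some successor in Z. Z1 = {0, 1, 2, 3, 4, 5}; fixed.
Sat(E[¬recv U A[(recv ∧ send) U send]]) = {0, 1, 2, 3, 4, 5}
|Sat(E[¬recv U A[(recv ∧ send) U send]])| = |{0, 1, 2, 3, 4, 5}| = 6.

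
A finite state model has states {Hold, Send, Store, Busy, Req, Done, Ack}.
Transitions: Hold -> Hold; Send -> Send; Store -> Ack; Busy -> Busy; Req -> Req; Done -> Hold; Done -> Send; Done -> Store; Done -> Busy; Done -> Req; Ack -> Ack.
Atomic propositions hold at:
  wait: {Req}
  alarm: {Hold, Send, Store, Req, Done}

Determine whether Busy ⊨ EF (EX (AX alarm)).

No

Sat(AX alarm) = {s : every successor in {Hold, Send, Store, Req, Done}} = {Hold, Send, Req}
Sat(EX (AX alarm)) = {s : some successor in {Hold, Send, Req}} = {Hold, Send, Req, Done}
EF (EX (AX alarm)): least fixpoint, start Z0 = {Hold, Send, Req, Done}, add states with some successor in Z. Already a fixed point.
Sat(EF (EX (AX alarm))) = {Hold, Send, Req, Done}
Busy ∉ Sat(EF (EX (AX alarm))) = {Hold, Send, Req, Done}, so the formula does not hold at Busy.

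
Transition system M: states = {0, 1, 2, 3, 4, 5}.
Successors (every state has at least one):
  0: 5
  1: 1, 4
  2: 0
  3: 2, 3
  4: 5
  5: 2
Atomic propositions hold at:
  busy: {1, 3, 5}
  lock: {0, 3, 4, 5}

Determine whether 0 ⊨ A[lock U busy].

Yes

A[lock U busy]: least fixpoint, start Z0 = Sat(busy) = {1, 3, 5}, add states in Sat(lock) with every successor in Z. Z1 = {0, 1, 3, 4, 5}; fixed.
Sat(A[lock U busy]) = {0, 1, 3, 4, 5}
0 ∈ Sat(A[lock U busy]) = {0, 1, 3, 4, 5}, so the formula holds at 0.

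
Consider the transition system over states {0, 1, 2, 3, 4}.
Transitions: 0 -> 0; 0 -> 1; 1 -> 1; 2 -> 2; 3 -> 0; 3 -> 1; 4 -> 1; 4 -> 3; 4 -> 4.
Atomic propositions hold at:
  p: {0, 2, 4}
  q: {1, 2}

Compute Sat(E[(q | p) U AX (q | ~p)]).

{0, 1, 2, 4}

Sat(q | p) = {0, 1, 2, 4}
Sat(~p) = {1, 3}
Sat(q | ~p) = {1, 2, 3}
Sat(AX (q | ~p)) = {s : every successor in {1, 2, 3}} = {1, 2}
E[(q | p) U AX (q | ~p)]: least fixpoint, start Z0 = Sat(AX (q | ~p)) = {1, 2}, add states in Sat(q | p) with some successor in Z. Z1 = {0, 1, 2, 4}; fixed.
Sat(E[(q | p) U AX (q | ~p)]) = {0, 1, 2, 4}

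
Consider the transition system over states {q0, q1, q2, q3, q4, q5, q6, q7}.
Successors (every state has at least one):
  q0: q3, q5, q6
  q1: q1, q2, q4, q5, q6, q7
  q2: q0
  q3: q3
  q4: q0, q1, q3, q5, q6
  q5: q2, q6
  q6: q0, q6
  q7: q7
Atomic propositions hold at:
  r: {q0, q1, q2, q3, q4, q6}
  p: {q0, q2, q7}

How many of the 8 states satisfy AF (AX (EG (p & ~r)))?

1

Sat(~r) = {q5, q7}
Sat(p & ~r) = {q7}
EG (p & ~r): greatest fixpoint, start Z0 = {q7}, keep only states in Sat with some successor in Z. Already a fixed point.
Sat(EG (p & ~r)) = {q7}
Sat(AX (EG (p & ~r))) = {s : every successor in {q7}} = {q7}
AF (AX (EG (p & ~r))): least fixpoint, start Z0 = {q7}, add states with every successor in Z. Already a fixed point.
Sat(AF (AX (EG (p & ~r)))) = {q7}
|Sat(AF (AX (EG (p & ~r))))| = |{q7}| = 1.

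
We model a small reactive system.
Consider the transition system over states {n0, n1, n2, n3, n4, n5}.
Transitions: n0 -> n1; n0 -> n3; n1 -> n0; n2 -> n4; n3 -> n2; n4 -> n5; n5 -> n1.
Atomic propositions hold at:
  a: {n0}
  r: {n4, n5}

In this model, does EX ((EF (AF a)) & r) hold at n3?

No

AF a: least fixpoint, start Z0 = {n0}, add states with every successor in Z. Z1 = {n0, n1}; Z2 = {n0, n1, n5}; Z3 = {n0, n1, n4, n5}; Z4 = {n0, n1, n2, n4, n5}; Z5 = {n0, n1, n2, n3, n4, n5}; fixed.
Sat(AF a) = {n0, n1, n2, n3, n4, n5}
EF (AF a): least fixpoint, start Z0 = {n0, n1, n2, n3, n4, n5}, add states with some successor in Z. Already a fixed point.
Sat(EF (AF a)) = {n0, n1, n2, n3, n4, n5}
Sat((EF (AF a)) & r) = {n4, n5}
Sat(EX ((EF (AF a)) & r)) = {s : some successor in {n4, n5}} = {n2, n4}
n3 ∉ Sat(EX ((EF (AF a)) & r)) = {n2, n4}, so the formula does not hold at n3.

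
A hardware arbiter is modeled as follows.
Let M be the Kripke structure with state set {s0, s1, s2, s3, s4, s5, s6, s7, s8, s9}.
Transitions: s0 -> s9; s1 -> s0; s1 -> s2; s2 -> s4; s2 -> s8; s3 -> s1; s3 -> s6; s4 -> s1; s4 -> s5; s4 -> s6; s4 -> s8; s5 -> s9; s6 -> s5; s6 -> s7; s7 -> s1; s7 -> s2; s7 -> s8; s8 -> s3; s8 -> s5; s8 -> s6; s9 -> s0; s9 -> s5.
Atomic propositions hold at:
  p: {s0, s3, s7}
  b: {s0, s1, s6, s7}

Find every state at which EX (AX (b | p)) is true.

{s8}

Sat(b | p) = {s0, s1, s3, s6, s7}
Sat(AX (b | p)) = {s : every successor in {s0, s1, s3, s6, s7}} = {s3}
Sat(EX (AX (b | p))) = {s : some successor in {s3}} = {s8}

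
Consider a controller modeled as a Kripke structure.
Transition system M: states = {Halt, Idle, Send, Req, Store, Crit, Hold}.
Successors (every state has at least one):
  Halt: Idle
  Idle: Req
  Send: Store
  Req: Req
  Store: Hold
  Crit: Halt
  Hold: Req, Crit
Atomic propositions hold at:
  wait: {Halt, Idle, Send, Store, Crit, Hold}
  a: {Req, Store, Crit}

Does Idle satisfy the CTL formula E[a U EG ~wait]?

Sat(~wait) = {Req}
EG ~wait: greatest fixpoint, start Z0 = {Req}, keep only states in Sat with some successor in Z. Already a fixed point.
Sat(EG ~wait) = {Req}
E[a U EG ~wait]: least fixpoint, start Z0 = Sat(EG ~wait) = {Req}, add states in Sat(a) with some successor in Z. Already a fixed point.
Sat(E[a U EG ~wait]) = {Req}
Idle ∉ Sat(E[a U EG ~wait]) = {Req}, so the formula does not hold at Idle.

No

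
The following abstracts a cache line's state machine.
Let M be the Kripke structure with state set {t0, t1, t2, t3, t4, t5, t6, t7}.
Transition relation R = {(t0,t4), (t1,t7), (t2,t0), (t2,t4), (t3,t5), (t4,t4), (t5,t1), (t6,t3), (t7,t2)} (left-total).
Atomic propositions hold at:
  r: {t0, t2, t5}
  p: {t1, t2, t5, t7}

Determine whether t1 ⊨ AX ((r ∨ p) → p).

Yes

Sat(r ∨ p) = {t0, t1, t2, t5, t7}
Sat((r ∨ p) → p) = {t1, t2, t3, t4, t5, t6, t7}
Sat(AX ((r ∨ p) → p)) = {s : every successor in {t1, t2, t3, t4, t5, t6, t7}} = {t0, t1, t3, t4, t5, t6, t7}
t1 ∈ Sat(AX ((r ∨ p) → p)) = {t0, t1, t3, t4, t5, t6, t7}, so the formula holds at t1.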